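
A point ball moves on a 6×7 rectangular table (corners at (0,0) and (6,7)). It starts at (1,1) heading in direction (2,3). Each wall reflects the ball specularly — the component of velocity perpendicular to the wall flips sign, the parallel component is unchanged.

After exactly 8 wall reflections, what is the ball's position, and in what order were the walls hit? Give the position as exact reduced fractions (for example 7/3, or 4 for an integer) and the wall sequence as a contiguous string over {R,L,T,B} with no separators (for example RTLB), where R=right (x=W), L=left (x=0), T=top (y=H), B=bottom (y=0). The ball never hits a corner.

Final position: (1/3,7)
Wall sequence: TRBLTRBT

1. t=2 → T at (5,7); v=(2,-3)
2. t=1/2 → R at (6,11/2); v=(-2,-3)
3. t=11/6 → B at (7/3,0); v=(-2,3)
4. t=7/6 → L at (0,7/2); v=(2,3)
5. t=7/6 → T at (7/3,7); v=(2,-3)
6. t=11/6 → R at (6,3/2); v=(-2,-3)
7. t=1/2 → B at (5,0); v=(-2,3)
8. t=7/3 → T at (1/3,7); v=(-2,-3)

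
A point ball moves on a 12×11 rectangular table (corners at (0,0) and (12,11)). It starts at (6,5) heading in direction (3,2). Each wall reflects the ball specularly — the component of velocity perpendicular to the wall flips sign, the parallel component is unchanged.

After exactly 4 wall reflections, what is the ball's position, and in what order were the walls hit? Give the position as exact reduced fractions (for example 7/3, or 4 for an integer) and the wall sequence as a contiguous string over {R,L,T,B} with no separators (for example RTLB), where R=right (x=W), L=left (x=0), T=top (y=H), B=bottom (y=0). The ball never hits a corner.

1. t=2 → R at (12,9); v=(-3,2)
2. t=1 → T at (9,11); v=(-3,-2)
3. t=3 → L at (0,5); v=(3,-2)
4. t=5/2 → B at (15/2,0); v=(3,2)

Final position: (15/2,0)
Wall sequence: RTLB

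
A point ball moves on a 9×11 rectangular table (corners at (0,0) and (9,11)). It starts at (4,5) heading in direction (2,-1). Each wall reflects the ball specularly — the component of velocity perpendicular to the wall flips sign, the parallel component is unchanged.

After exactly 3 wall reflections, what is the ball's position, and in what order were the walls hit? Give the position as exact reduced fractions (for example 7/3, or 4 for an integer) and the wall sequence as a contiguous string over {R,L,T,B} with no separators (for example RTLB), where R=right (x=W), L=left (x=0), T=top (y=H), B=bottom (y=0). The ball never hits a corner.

1. t=5/2 → R at (9,5/2); v=(-2,-1)
2. t=5/2 → B at (4,0); v=(-2,1)
3. t=2 → L at (0,2); v=(2,1)

Final position: (0,2)
Wall sequence: RBL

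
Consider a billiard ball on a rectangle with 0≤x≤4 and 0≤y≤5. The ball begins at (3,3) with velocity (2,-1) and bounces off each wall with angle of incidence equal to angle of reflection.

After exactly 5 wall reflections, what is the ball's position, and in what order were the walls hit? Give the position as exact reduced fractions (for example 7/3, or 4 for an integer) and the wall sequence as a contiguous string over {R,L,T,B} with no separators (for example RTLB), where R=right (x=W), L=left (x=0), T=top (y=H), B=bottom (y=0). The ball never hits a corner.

1. t=1/2 → R at (4,5/2); v=(-2,-1)
2. t=2 → L at (0,1/2); v=(2,-1)
3. t=1/2 → B at (1,0); v=(2,1)
4. t=3/2 → R at (4,3/2); v=(-2,1)
5. t=2 → L at (0,7/2); v=(2,1)

Final position: (0,7/2)
Wall sequence: RLBRL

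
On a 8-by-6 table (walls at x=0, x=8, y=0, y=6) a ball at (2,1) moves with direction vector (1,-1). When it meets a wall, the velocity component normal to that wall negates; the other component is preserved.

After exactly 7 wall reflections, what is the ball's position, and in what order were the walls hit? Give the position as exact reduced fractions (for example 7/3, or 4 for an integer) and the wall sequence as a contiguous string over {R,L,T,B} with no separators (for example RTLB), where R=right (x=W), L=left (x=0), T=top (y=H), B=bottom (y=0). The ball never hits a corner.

Final position: (8,3)
Wall sequence: BRTBLTR

1. t=1 → B at (3,0); v=(1,1)
2. t=5 → R at (8,5); v=(-1,1)
3. t=1 → T at (7,6); v=(-1,-1)
4. t=6 → B at (1,0); v=(-1,1)
5. t=1 → L at (0,1); v=(1,1)
6. t=5 → T at (5,6); v=(1,-1)
7. t=3 → R at (8,3); v=(-1,-1)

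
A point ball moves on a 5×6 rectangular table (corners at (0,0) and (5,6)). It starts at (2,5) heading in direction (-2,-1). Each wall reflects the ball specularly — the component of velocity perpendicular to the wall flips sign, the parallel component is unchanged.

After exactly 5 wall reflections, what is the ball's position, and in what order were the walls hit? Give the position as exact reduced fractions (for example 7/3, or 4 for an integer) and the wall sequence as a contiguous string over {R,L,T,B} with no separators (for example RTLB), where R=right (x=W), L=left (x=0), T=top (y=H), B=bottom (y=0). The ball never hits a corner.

1. t=1 → L at (0,4); v=(2,-1)
2. t=5/2 → R at (5,3/2); v=(-2,-1)
3. t=3/2 → B at (2,0); v=(-2,1)
4. t=1 → L at (0,1); v=(2,1)
5. t=5/2 → R at (5,7/2); v=(-2,1)

Final position: (5,7/2)
Wall sequence: LRBLR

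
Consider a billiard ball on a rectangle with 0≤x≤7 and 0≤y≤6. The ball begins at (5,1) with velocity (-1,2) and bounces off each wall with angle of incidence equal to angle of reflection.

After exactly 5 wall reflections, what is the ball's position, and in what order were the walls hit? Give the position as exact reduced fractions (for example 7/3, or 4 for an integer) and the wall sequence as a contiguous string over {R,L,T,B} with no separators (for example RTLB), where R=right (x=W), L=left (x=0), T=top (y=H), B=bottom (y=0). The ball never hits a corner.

1. t=5/2 → T at (5/2,6); v=(-1,-2)
2. t=5/2 → L at (0,1); v=(1,-2)
3. t=1/2 → B at (1/2,0); v=(1,2)
4. t=3 → T at (7/2,6); v=(1,-2)
5. t=3 → B at (13/2,0); v=(1,2)

Final position: (13/2,0)
Wall sequence: TLBTB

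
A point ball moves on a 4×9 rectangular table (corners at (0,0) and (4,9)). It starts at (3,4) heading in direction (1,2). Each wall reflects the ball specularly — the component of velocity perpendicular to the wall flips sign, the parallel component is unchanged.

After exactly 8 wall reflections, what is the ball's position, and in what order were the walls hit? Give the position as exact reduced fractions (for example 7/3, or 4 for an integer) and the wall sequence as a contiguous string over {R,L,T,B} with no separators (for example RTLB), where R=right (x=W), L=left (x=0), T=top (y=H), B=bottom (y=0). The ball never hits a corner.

1. t=1 → R at (4,6); v=(-1,2)
2. t=3/2 → T at (5/2,9); v=(-1,-2)
3. t=5/2 → L at (0,4); v=(1,-2)
4. t=2 → B at (2,0); v=(1,2)
5. t=2 → R at (4,4); v=(-1,2)
6. t=5/2 → T at (3/2,9); v=(-1,-2)
7. t=3/2 → L at (0,6); v=(1,-2)
8. t=3 → B at (3,0); v=(1,2)

Final position: (3,0)
Wall sequence: RTLBRTLB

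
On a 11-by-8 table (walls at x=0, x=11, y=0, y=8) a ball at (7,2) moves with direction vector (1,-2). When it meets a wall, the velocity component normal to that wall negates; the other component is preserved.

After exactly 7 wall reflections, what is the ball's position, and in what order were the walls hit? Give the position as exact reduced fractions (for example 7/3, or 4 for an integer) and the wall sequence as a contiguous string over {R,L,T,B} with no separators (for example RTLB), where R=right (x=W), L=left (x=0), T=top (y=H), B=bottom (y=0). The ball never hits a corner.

1. t=1 → B at (8,0); v=(1,2)
2. t=3 → R at (11,6); v=(-1,2)
3. t=1 → T at (10,8); v=(-1,-2)
4. t=4 → B at (6,0); v=(-1,2)
5. t=4 → T at (2,8); v=(-1,-2)
6. t=2 → L at (0,4); v=(1,-2)
7. t=2 → B at (2,0); v=(1,2)

Final position: (2,0)
Wall sequence: BRTBTLB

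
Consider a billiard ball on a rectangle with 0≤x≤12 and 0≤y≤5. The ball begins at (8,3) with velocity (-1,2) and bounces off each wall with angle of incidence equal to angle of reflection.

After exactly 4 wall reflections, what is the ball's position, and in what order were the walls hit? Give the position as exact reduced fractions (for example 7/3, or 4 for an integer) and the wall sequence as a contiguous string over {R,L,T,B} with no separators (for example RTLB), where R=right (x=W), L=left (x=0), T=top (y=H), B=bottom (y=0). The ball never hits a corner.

1. t=1 → T at (7,5); v=(-1,-2)
2. t=5/2 → B at (9/2,0); v=(-1,2)
3. t=5/2 → T at (2,5); v=(-1,-2)
4. t=2 → L at (0,1); v=(1,-2)

Final position: (0,1)
Wall sequence: TBTL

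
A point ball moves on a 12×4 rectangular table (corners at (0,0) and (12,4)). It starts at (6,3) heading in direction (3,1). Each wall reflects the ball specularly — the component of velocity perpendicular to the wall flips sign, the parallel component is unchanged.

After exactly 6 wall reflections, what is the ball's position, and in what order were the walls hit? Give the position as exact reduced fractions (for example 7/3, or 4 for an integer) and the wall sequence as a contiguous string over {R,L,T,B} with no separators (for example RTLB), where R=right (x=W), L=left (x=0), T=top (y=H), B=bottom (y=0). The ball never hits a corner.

Final position: (12,3)
Wall sequence: TRBLTR

1. t=1 → T at (9,4); v=(3,-1)
2. t=1 → R at (12,3); v=(-3,-1)
3. t=3 → B at (3,0); v=(-3,1)
4. t=1 → L at (0,1); v=(3,1)
5. t=3 → T at (9,4); v=(3,-1)
6. t=1 → R at (12,3); v=(-3,-1)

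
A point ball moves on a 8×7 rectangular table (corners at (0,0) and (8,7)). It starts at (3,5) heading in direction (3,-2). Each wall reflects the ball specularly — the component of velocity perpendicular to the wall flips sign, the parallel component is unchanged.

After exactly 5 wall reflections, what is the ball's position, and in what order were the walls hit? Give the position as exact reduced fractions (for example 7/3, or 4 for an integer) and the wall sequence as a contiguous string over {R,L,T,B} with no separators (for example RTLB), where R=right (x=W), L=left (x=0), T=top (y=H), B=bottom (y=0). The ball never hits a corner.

Final position: (8,5)
Wall sequence: RBLTR

1. t=5/3 → R at (8,5/3); v=(-3,-2)
2. t=5/6 → B at (11/2,0); v=(-3,2)
3. t=11/6 → L at (0,11/3); v=(3,2)
4. t=5/3 → T at (5,7); v=(3,-2)
5. t=1 → R at (8,5); v=(-3,-2)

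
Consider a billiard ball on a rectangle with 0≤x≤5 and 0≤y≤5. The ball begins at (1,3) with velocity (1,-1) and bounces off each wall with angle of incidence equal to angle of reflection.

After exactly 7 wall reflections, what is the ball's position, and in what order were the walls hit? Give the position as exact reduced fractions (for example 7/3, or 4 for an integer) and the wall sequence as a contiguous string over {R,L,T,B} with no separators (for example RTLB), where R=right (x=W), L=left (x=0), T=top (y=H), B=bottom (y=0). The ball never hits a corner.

Final position: (1,5)
Wall sequence: BRTLBRT

1. t=3 → B at (4,0); v=(1,1)
2. t=1 → R at (5,1); v=(-1,1)
3. t=4 → T at (1,5); v=(-1,-1)
4. t=1 → L at (0,4); v=(1,-1)
5. t=4 → B at (4,0); v=(1,1)
6. t=1 → R at (5,1); v=(-1,1)
7. t=4 → T at (1,5); v=(-1,-1)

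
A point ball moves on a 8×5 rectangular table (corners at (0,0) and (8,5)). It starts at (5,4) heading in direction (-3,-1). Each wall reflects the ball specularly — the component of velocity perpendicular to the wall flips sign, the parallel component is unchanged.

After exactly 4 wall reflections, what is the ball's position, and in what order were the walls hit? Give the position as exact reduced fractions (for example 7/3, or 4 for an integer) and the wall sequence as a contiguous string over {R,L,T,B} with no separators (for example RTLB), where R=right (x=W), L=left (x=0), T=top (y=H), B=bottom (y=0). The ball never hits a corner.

1. t=5/3 → L at (0,7/3); v=(3,-1)
2. t=7/3 → B at (7,0); v=(3,1)
3. t=1/3 → R at (8,1/3); v=(-3,1)
4. t=8/3 → L at (0,3); v=(3,1)

Final position: (0,3)
Wall sequence: LBRL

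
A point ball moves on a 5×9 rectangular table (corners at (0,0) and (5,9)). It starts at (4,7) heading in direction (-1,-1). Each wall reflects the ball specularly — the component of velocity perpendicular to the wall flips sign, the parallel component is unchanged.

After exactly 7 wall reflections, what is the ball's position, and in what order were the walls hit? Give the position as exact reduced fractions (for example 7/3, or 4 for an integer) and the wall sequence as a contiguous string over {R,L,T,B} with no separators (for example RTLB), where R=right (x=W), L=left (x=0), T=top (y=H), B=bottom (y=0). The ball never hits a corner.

Final position: (0,1)
Wall sequence: LBRLTRL

1. t=4 → L at (0,3); v=(1,-1)
2. t=3 → B at (3,0); v=(1,1)
3. t=2 → R at (5,2); v=(-1,1)
4. t=5 → L at (0,7); v=(1,1)
5. t=2 → T at (2,9); v=(1,-1)
6. t=3 → R at (5,6); v=(-1,-1)
7. t=5 → L at (0,1); v=(1,-1)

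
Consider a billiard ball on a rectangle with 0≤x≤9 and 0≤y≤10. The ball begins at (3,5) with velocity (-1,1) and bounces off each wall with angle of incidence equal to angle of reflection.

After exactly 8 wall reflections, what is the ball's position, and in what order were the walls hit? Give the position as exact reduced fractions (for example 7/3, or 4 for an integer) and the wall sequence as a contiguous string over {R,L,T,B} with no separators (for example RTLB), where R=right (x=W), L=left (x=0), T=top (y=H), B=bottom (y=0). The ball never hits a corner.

Final position: (4,0)
Wall sequence: LTRBLTRB

1. t=3 → L at (0,8); v=(1,1)
2. t=2 → T at (2,10); v=(1,-1)
3. t=7 → R at (9,3); v=(-1,-1)
4. t=3 → B at (6,0); v=(-1,1)
5. t=6 → L at (0,6); v=(1,1)
6. t=4 → T at (4,10); v=(1,-1)
7. t=5 → R at (9,5); v=(-1,-1)
8. t=5 → B at (4,0); v=(-1,1)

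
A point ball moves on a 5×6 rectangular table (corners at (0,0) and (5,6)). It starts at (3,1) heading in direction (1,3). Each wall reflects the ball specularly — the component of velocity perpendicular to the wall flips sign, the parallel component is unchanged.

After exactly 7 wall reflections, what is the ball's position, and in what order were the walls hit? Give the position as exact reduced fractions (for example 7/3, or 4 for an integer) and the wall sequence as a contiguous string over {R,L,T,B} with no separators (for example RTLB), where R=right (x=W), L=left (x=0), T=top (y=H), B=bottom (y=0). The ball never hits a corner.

1. t=5/3 → T at (14/3,6); v=(1,-3)
2. t=1/3 → R at (5,5); v=(-1,-3)
3. t=5/3 → B at (10/3,0); v=(-1,3)
4. t=2 → T at (4/3,6); v=(-1,-3)
5. t=4/3 → L at (0,2); v=(1,-3)
6. t=2/3 → B at (2/3,0); v=(1,3)
7. t=2 → T at (8/3,6); v=(1,-3)

Final position: (8/3,6)
Wall sequence: TRBTLBT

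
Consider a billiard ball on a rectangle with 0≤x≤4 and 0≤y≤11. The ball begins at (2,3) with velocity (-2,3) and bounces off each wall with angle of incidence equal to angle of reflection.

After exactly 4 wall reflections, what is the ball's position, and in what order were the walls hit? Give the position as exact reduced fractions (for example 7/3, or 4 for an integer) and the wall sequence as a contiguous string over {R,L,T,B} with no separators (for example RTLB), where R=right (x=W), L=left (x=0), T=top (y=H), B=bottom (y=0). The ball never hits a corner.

1. t=1 → L at (0,6); v=(2,3)
2. t=5/3 → T at (10/3,11); v=(2,-3)
3. t=1/3 → R at (4,10); v=(-2,-3)
4. t=2 → L at (0,4); v=(2,-3)

Final position: (0,4)
Wall sequence: LTRL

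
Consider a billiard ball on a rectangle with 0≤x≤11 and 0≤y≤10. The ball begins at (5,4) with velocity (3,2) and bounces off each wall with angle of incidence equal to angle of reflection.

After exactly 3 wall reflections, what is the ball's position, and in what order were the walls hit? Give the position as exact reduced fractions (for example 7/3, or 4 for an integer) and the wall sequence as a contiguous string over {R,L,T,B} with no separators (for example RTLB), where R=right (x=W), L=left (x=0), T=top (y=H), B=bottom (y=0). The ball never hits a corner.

1. t=2 → R at (11,8); v=(-3,2)
2. t=1 → T at (8,10); v=(-3,-2)
3. t=8/3 → L at (0,14/3); v=(3,-2)

Final position: (0,14/3)
Wall sequence: RTL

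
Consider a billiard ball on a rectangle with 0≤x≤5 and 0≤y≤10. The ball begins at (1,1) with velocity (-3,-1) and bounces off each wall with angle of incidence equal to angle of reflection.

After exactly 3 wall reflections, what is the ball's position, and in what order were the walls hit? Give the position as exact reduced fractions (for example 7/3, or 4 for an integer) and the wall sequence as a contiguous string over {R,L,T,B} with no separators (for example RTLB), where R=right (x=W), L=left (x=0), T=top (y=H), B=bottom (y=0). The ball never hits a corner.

Final position: (5,1)
Wall sequence: LBR

1. t=1/3 → L at (0,2/3); v=(3,-1)
2. t=2/3 → B at (2,0); v=(3,1)
3. t=1 → R at (5,1); v=(-3,1)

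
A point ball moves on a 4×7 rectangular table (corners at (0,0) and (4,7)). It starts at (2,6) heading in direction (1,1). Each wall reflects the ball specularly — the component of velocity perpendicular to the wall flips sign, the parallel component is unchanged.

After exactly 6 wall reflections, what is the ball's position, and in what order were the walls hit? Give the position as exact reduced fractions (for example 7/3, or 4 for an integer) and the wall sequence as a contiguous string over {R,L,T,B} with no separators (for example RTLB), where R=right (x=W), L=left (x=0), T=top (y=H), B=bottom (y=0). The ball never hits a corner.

1. t=1 → T at (3,7); v=(1,-1)
2. t=1 → R at (4,6); v=(-1,-1)
3. t=4 → L at (0,2); v=(1,-1)
4. t=2 → B at (2,0); v=(1,1)
5. t=2 → R at (4,2); v=(-1,1)
6. t=4 → L at (0,6); v=(1,1)

Final position: (0,6)
Wall sequence: TRLBRL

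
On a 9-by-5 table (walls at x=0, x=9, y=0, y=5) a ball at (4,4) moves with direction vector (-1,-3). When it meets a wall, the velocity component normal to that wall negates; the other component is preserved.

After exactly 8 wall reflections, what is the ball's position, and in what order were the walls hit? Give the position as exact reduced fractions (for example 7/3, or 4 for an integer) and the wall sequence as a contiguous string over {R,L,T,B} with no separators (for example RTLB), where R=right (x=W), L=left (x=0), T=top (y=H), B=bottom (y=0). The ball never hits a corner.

Final position: (22/3,0)
Wall sequence: BTLBTBTB

1. t=4/3 → B at (8/3,0); v=(-1,3)
2. t=5/3 → T at (1,5); v=(-1,-3)
3. t=1 → L at (0,2); v=(1,-3)
4. t=2/3 → B at (2/3,0); v=(1,3)
5. t=5/3 → T at (7/3,5); v=(1,-3)
6. t=5/3 → B at (4,0); v=(1,3)
7. t=5/3 → T at (17/3,5); v=(1,-3)
8. t=5/3 → B at (22/3,0); v=(1,3)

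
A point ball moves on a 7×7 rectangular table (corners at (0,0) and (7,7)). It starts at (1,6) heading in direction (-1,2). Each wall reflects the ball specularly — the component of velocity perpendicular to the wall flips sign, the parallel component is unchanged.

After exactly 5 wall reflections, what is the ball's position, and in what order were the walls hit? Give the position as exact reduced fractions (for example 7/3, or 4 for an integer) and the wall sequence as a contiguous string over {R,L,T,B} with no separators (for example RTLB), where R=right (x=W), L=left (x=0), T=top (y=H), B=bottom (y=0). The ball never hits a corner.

Final position: (7,6)
Wall sequence: TLBTR

1. t=1/2 → T at (1/2,7); v=(-1,-2)
2. t=1/2 → L at (0,6); v=(1,-2)
3. t=3 → B at (3,0); v=(1,2)
4. t=7/2 → T at (13/2,7); v=(1,-2)
5. t=1/2 → R at (7,6); v=(-1,-2)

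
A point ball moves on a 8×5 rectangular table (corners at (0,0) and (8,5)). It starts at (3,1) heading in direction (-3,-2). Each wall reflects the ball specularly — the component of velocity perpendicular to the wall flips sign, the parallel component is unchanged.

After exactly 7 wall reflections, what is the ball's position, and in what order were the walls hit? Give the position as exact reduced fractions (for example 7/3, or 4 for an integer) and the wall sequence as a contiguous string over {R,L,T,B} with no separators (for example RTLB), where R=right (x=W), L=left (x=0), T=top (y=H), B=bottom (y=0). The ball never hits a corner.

1. t=1/2 → B at (3/2,0); v=(-3,2)
2. t=1/2 → L at (0,1); v=(3,2)
3. t=2 → T at (6,5); v=(3,-2)
4. t=2/3 → R at (8,11/3); v=(-3,-2)
5. t=11/6 → B at (5/2,0); v=(-3,2)
6. t=5/6 → L at (0,5/3); v=(3,2)
7. t=5/3 → T at (5,5); v=(3,-2)

Final position: (5,5)
Wall sequence: BLTRBLT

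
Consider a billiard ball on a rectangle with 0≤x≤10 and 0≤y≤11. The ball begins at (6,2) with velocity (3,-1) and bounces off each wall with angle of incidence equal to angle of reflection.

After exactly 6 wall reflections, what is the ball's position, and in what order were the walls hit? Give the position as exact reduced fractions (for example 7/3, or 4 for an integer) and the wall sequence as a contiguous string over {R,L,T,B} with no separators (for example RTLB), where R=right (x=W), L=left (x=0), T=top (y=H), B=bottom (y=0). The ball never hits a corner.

Final position: (5,11)
Wall sequence: RBLRLT

1. t=4/3 → R at (10,2/3); v=(-3,-1)
2. t=2/3 → B at (8,0); v=(-3,1)
3. t=8/3 → L at (0,8/3); v=(3,1)
4. t=10/3 → R at (10,6); v=(-3,1)
5. t=10/3 → L at (0,28/3); v=(3,1)
6. t=5/3 → T at (5,11); v=(3,-1)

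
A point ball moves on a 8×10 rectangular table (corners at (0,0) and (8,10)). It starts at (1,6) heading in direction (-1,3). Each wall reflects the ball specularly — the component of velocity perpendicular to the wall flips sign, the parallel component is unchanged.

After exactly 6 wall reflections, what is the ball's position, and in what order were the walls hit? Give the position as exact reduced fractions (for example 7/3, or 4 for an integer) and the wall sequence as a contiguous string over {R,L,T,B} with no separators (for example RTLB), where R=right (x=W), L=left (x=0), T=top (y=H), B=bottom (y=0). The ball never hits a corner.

1. t=1 → L at (0,9); v=(1,3)
2. t=1/3 → T at (1/3,10); v=(1,-3)
3. t=10/3 → B at (11/3,0); v=(1,3)
4. t=10/3 → T at (7,10); v=(1,-3)
5. t=1 → R at (8,7); v=(-1,-3)
6. t=7/3 → B at (17/3,0); v=(-1,3)

Final position: (17/3,0)
Wall sequence: LTBTRB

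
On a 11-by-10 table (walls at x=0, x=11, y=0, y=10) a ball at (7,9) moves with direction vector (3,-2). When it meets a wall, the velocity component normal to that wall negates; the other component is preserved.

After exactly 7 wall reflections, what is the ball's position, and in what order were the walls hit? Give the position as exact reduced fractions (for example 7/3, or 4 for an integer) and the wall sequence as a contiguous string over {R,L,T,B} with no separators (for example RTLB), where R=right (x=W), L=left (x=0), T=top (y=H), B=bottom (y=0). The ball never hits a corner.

1. t=4/3 → R at (11,19/3); v=(-3,-2)
2. t=19/6 → B at (3/2,0); v=(-3,2)
3. t=1/2 → L at (0,1); v=(3,2)
4. t=11/3 → R at (11,25/3); v=(-3,2)
5. t=5/6 → T at (17/2,10); v=(-3,-2)
6. t=17/6 → L at (0,13/3); v=(3,-2)
7. t=13/6 → B at (13/2,0); v=(3,2)

Final position: (13/2,0)
Wall sequence: RBLRTLB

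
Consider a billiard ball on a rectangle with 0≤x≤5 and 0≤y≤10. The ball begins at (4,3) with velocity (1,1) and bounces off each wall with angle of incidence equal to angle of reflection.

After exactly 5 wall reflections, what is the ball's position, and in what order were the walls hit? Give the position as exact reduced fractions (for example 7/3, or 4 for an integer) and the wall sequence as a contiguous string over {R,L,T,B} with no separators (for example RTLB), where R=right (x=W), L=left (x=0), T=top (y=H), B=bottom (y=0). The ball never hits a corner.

Final position: (0,1)
Wall sequence: RLTRL

1. t=1 → R at (5,4); v=(-1,1)
2. t=5 → L at (0,9); v=(1,1)
3. t=1 → T at (1,10); v=(1,-1)
4. t=4 → R at (5,6); v=(-1,-1)
5. t=5 → L at (0,1); v=(1,-1)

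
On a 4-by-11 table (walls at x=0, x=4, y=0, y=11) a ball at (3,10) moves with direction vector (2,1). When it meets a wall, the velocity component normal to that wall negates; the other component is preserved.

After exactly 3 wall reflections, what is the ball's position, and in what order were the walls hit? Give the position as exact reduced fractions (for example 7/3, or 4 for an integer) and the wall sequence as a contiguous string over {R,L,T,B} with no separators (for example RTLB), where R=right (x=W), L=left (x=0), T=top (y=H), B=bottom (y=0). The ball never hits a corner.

Final position: (0,19/2)
Wall sequence: RTL

1. t=1/2 → R at (4,21/2); v=(-2,1)
2. t=1/2 → T at (3,11); v=(-2,-1)
3. t=3/2 → L at (0,19/2); v=(2,-1)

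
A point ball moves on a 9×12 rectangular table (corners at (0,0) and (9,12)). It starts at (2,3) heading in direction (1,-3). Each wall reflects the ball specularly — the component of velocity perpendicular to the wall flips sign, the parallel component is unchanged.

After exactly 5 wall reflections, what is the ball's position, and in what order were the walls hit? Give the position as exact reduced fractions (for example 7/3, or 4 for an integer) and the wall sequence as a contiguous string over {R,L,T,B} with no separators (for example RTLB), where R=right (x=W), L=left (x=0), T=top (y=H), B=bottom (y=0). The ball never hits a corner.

1. t=1 → B at (3,0); v=(1,3)
2. t=4 → T at (7,12); v=(1,-3)
3. t=2 → R at (9,6); v=(-1,-3)
4. t=2 → B at (7,0); v=(-1,3)
5. t=4 → T at (3,12); v=(-1,-3)

Final position: (3,12)
Wall sequence: BTRBT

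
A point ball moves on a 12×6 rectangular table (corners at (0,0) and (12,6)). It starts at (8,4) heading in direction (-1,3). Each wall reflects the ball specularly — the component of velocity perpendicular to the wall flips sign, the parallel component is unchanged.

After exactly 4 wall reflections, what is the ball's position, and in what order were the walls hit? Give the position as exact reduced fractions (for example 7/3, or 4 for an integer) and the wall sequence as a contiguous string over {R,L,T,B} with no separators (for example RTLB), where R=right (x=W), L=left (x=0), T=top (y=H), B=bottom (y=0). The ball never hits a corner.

Final position: (4/3,0)
Wall sequence: TBTB

1. t=2/3 → T at (22/3,6); v=(-1,-3)
2. t=2 → B at (16/3,0); v=(-1,3)
3. t=2 → T at (10/3,6); v=(-1,-3)
4. t=2 → B at (4/3,0); v=(-1,3)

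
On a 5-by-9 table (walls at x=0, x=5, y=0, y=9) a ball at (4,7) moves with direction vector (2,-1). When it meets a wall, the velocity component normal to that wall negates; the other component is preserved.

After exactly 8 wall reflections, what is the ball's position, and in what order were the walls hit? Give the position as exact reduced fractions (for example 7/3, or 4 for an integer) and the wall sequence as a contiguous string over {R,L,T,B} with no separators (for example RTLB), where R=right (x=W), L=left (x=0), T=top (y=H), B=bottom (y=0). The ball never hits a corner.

Final position: (5,17/2)
Wall sequence: RLRBLRLR

1. t=1/2 → R at (5,13/2); v=(-2,-1)
2. t=5/2 → L at (0,4); v=(2,-1)
3. t=5/2 → R at (5,3/2); v=(-2,-1)
4. t=3/2 → B at (2,0); v=(-2,1)
5. t=1 → L at (0,1); v=(2,1)
6. t=5/2 → R at (5,7/2); v=(-2,1)
7. t=5/2 → L at (0,6); v=(2,1)
8. t=5/2 → R at (5,17/2); v=(-2,1)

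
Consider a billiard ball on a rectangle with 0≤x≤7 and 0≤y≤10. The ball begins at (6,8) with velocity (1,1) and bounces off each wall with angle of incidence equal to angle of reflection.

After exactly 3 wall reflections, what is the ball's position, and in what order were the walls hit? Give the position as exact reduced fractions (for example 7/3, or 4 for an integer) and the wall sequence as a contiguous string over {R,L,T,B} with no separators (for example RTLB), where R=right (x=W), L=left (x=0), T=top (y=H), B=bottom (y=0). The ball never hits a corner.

1. t=1 → R at (7,9); v=(-1,1)
2. t=1 → T at (6,10); v=(-1,-1)
3. t=6 → L at (0,4); v=(1,-1)

Final position: (0,4)
Wall sequence: RTL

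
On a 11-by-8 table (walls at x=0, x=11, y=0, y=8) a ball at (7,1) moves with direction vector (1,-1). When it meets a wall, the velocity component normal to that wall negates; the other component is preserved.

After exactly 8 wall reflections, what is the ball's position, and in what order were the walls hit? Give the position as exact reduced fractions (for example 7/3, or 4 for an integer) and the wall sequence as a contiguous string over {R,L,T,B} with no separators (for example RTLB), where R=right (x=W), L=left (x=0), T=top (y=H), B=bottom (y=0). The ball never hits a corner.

Final position: (4,0)
Wall sequence: BRTLBTRB

1. t=1 → B at (8,0); v=(1,1)
2. t=3 → R at (11,3); v=(-1,1)
3. t=5 → T at (6,8); v=(-1,-1)
4. t=6 → L at (0,2); v=(1,-1)
5. t=2 → B at (2,0); v=(1,1)
6. t=8 → T at (10,8); v=(1,-1)
7. t=1 → R at (11,7); v=(-1,-1)
8. t=7 → B at (4,0); v=(-1,1)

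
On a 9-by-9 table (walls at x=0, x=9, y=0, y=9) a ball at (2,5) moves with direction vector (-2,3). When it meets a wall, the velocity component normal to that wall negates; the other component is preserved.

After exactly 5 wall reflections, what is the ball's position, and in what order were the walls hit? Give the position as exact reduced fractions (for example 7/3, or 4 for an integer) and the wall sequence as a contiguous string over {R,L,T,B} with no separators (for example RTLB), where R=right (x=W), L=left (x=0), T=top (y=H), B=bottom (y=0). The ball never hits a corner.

Final position: (16/3,9)
Wall sequence: LTBRT

1. t=1 → L at (0,8); v=(2,3)
2. t=1/3 → T at (2/3,9); v=(2,-3)
3. t=3 → B at (20/3,0); v=(2,3)
4. t=7/6 → R at (9,7/2); v=(-2,3)
5. t=11/6 → T at (16/3,9); v=(-2,-3)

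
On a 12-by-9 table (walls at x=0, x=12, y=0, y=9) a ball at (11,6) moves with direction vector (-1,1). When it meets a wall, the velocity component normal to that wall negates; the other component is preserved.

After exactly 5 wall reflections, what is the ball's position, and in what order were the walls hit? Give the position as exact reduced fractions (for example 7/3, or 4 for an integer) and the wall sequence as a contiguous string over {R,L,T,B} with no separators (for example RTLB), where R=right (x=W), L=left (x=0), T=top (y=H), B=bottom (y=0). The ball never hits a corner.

1. t=3 → T at (8,9); v=(-1,-1)
2. t=8 → L at (0,1); v=(1,-1)
3. t=1 → B at (1,0); v=(1,1)
4. t=9 → T at (10,9); v=(1,-1)
5. t=2 → R at (12,7); v=(-1,-1)

Final position: (12,7)
Wall sequence: TLBTR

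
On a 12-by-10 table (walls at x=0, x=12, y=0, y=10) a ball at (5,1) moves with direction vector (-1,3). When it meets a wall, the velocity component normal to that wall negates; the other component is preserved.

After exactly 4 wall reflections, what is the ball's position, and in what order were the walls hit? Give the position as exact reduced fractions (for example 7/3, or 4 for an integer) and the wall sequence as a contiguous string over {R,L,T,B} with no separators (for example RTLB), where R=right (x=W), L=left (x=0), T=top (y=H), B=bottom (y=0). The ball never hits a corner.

1. t=3 → T at (2,10); v=(-1,-3)
2. t=2 → L at (0,4); v=(1,-3)
3. t=4/3 → B at (4/3,0); v=(1,3)
4. t=10/3 → T at (14/3,10); v=(1,-3)

Final position: (14/3,10)
Wall sequence: TLBT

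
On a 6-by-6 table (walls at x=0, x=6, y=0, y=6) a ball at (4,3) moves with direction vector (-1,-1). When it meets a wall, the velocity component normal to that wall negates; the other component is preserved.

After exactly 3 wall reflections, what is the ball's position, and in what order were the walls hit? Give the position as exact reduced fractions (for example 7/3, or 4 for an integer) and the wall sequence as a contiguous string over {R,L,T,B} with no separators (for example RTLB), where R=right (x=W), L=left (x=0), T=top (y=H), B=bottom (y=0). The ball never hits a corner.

1. t=3 → B at (1,0); v=(-1,1)
2. t=1 → L at (0,1); v=(1,1)
3. t=5 → T at (5,6); v=(1,-1)

Final position: (5,6)
Wall sequence: BLT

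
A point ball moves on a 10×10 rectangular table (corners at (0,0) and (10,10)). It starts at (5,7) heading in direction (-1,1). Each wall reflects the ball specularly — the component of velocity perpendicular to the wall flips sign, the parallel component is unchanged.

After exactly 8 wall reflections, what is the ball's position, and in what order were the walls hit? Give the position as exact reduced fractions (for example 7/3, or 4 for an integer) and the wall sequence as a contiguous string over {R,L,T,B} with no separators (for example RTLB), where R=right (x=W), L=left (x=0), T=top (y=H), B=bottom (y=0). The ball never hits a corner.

Final position: (10,2)
Wall sequence: TLBRTLBR

1. t=3 → T at (2,10); v=(-1,-1)
2. t=2 → L at (0,8); v=(1,-1)
3. t=8 → B at (8,0); v=(1,1)
4. t=2 → R at (10,2); v=(-1,1)
5. t=8 → T at (2,10); v=(-1,-1)
6. t=2 → L at (0,8); v=(1,-1)
7. t=8 → B at (8,0); v=(1,1)
8. t=2 → R at (10,2); v=(-1,1)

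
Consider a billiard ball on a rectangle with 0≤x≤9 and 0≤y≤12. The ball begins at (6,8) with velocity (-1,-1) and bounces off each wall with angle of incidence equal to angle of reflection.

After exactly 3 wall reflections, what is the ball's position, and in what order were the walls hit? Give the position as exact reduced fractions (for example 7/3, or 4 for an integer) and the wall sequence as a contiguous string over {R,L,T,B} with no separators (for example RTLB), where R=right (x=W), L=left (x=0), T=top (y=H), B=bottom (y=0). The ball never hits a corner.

1. t=6 → L at (0,2); v=(1,-1)
2. t=2 → B at (2,0); v=(1,1)
3. t=7 → R at (9,7); v=(-1,1)

Final position: (9,7)
Wall sequence: LBR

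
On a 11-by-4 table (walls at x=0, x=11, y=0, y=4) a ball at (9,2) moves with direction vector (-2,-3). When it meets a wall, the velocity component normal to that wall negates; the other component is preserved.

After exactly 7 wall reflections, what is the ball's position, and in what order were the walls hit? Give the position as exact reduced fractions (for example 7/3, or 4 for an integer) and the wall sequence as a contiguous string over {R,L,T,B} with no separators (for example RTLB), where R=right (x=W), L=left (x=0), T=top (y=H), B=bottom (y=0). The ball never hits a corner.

Final position: (17/3,4)
Wall sequence: BTBLTBT

1. t=2/3 → B at (23/3,0); v=(-2,3)
2. t=4/3 → T at (5,4); v=(-2,-3)
3. t=4/3 → B at (7/3,0); v=(-2,3)
4. t=7/6 → L at (0,7/2); v=(2,3)
5. t=1/6 → T at (1/3,4); v=(2,-3)
6. t=4/3 → B at (3,0); v=(2,3)
7. t=4/3 → T at (17/3,4); v=(2,-3)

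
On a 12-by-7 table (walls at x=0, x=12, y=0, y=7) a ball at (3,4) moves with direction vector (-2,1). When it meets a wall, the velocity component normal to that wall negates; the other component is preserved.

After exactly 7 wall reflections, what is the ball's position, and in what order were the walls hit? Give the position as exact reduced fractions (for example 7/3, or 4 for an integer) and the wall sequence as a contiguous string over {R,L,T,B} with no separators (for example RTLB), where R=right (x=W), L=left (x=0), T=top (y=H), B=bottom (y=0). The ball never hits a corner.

Final position: (12,9/2)
Wall sequence: LTRBLTR

1. t=3/2 → L at (0,11/2); v=(2,1)
2. t=3/2 → T at (3,7); v=(2,-1)
3. t=9/2 → R at (12,5/2); v=(-2,-1)
4. t=5/2 → B at (7,0); v=(-2,1)
5. t=7/2 → L at (0,7/2); v=(2,1)
6. t=7/2 → T at (7,7); v=(2,-1)
7. t=5/2 → R at (12,9/2); v=(-2,-1)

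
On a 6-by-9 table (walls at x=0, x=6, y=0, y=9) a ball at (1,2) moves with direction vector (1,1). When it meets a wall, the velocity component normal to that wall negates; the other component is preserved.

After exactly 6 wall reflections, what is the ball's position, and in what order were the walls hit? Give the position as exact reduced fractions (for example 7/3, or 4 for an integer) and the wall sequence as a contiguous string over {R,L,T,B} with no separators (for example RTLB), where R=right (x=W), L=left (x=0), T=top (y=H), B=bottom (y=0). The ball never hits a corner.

1. t=5 → R at (6,7); v=(-1,1)
2. t=2 → T at (4,9); v=(-1,-1)
3. t=4 → L at (0,5); v=(1,-1)
4. t=5 → B at (5,0); v=(1,1)
5. t=1 → R at (6,1); v=(-1,1)
6. t=6 → L at (0,7); v=(1,1)

Final position: (0,7)
Wall sequence: RTLBRL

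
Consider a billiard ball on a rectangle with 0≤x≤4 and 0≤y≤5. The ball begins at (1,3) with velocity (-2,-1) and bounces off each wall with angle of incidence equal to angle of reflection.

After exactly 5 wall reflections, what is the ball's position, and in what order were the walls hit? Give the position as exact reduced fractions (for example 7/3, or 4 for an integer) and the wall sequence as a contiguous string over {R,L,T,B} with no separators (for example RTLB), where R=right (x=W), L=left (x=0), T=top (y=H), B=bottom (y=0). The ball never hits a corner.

1. t=1/2 → L at (0,5/2); v=(2,-1)
2. t=2 → R at (4,1/2); v=(-2,-1)
3. t=1/2 → B at (3,0); v=(-2,1)
4. t=3/2 → L at (0,3/2); v=(2,1)
5. t=2 → R at (4,7/2); v=(-2,1)

Final position: (4,7/2)
Wall sequence: LRBLR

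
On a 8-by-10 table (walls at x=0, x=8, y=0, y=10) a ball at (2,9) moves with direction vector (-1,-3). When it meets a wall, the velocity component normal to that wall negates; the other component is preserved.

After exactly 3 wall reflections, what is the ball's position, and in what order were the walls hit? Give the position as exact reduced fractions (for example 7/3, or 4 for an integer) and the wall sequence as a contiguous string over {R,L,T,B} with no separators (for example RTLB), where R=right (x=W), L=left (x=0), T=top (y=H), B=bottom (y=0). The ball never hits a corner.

Final position: (13/3,10)
Wall sequence: LBT

1. t=2 → L at (0,3); v=(1,-3)
2. t=1 → B at (1,0); v=(1,3)
3. t=10/3 → T at (13/3,10); v=(1,-3)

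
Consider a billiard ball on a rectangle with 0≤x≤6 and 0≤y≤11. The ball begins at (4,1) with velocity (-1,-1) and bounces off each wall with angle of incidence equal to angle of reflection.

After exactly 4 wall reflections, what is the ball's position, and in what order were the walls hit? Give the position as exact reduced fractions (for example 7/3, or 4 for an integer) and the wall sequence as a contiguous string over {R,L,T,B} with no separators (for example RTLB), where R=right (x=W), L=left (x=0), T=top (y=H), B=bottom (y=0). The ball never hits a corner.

Final position: (4,11)
Wall sequence: BLRT

1. t=1 → B at (3,0); v=(-1,1)
2. t=3 → L at (0,3); v=(1,1)
3. t=6 → R at (6,9); v=(-1,1)
4. t=2 → T at (4,11); v=(-1,-1)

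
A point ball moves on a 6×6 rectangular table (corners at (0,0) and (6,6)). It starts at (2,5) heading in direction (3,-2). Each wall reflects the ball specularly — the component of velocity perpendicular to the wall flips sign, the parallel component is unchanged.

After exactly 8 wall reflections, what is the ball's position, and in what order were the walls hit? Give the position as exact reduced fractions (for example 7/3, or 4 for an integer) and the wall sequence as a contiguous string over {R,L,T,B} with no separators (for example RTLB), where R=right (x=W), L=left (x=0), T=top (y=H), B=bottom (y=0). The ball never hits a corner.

1. t=4/3 → R at (6,7/3); v=(-3,-2)
2. t=7/6 → B at (5/2,0); v=(-3,2)
3. t=5/6 → L at (0,5/3); v=(3,2)
4. t=2 → R at (6,17/3); v=(-3,2)
5. t=1/6 → T at (11/2,6); v=(-3,-2)
6. t=11/6 → L at (0,7/3); v=(3,-2)
7. t=7/6 → B at (7/2,0); v=(3,2)
8. t=5/6 → R at (6,5/3); v=(-3,2)

Final position: (6,5/3)
Wall sequence: RBLRTLBR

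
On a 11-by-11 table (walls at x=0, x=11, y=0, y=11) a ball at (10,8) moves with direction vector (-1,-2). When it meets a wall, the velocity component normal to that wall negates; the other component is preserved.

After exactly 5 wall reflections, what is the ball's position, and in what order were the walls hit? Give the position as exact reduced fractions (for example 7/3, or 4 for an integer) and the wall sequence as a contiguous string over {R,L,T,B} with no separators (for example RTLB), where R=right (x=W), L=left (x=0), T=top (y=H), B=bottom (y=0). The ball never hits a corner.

1. t=4 → B at (6,0); v=(-1,2)
2. t=11/2 → T at (1/2,11); v=(-1,-2)
3. t=1/2 → L at (0,10); v=(1,-2)
4. t=5 → B at (5,0); v=(1,2)
5. t=11/2 → T at (21/2,11); v=(1,-2)

Final position: (21/2,11)
Wall sequence: BTLBT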